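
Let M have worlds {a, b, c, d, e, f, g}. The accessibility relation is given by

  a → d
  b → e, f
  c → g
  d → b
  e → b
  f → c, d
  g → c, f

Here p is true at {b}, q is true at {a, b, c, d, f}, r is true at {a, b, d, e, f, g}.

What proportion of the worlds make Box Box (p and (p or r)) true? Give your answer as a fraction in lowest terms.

1/7

a: successors {d}; Box (p and (p or r)) there: d:T. ✓
b: successors {e, f}; Box (p and (p or r)) there: e:T, f:F. ✗
c: successors {g}; Box (p and (p or r)) there: g:F. ✗
d: successors {b}; Box (p and (p or r)) there: b:F. ✗
e: successors {b}; Box (p and (p or r)) there: b:F. ✗
f: successors {c, d}; Box (p and (p or r)) there: c:F, d:T. ✗
g: successors {c, f}; Box (p and (p or r)) there: c:F, f:F. ✗
That's 1 of 7 worlds, so 1/7.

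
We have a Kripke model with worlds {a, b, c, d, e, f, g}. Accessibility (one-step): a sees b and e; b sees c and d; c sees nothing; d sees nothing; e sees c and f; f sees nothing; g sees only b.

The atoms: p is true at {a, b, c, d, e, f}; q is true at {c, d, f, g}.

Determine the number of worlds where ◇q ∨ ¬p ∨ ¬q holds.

a: ◇q is F, ¬p ∨ ¬q is T. ✓
b: ◇q is T, ¬p ∨ ¬q is T. ✓
c: ◇q is F, ¬p ∨ ¬q is F. ✗
d: ◇q is F, ¬p ∨ ¬q is F. ✗
e: ◇q is T, ¬p ∨ ¬q is T. ✓
f: ◇q is F, ¬p ∨ ¬q is F. ✗
g: ◇q is F, ¬p ∨ ¬q is T. ✓
Satisfying worlds: {a, b, e, g}.

4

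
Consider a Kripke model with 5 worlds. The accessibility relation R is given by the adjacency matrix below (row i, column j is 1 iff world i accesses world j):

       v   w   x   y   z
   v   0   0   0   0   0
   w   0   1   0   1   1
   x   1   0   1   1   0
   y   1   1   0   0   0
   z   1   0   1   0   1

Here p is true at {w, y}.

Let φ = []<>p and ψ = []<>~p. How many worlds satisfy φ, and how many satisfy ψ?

For []<>p:
v: no successors, so []<>p holds vacuously. ✓
w: successors {w, y, z}; <>p there: w:T, y:T, z:F. ✗
x: successors {v, x, y}; <>p there: v:F, x:T, y:T. ✗
y: successors {v, w}; <>p there: v:F, w:T. ✗
z: successors {v, x, z}; <>p there: v:F, x:T, z:F. ✗
— 1 world.
For []<>~p:
v: no successors, so []<>~p holds vacuously. ✓
w: successors {w, y, z}; <>~p there: w:T, y:T, z:T. ✓
x: successors {v, x, y}; <>~p there: v:F, x:T, y:T. ✗
y: successors {v, w}; <>~p there: v:F, w:T. ✗
z: successors {v, x, z}; <>~p there: v:F, x:T, z:T. ✗
— 2 worlds.

1 and 2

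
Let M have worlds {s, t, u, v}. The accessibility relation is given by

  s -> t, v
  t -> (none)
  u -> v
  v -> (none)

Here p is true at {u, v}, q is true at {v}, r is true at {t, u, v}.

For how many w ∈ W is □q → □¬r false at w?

s: □q is F, □¬r is F. ✓
t: □q is T, □¬r is T. ✓
u: □q is T, □¬r is F. ✗
v: □q is T, □¬r is T. ✓
Satisfying worlds: {s, t, v}.
So □q → □¬r fails at the other 1 world.

1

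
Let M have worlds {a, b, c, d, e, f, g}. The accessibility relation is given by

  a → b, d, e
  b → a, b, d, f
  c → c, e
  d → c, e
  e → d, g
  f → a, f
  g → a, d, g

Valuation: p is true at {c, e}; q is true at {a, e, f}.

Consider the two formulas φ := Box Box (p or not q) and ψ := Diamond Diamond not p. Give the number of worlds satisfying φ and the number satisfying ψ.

2 and 7

For Box Box (p or not q):
a: successors {b, d, e}; Box (p or not q) there: b:F, d:T, e:T. ✗
b: successors {a, b, d, f}; Box (p or not q) there: a:T, b:F, d:T, f:F. ✗
c: successors {c, e}; Box (p or not q) there: c:T, e:T. ✓
d: successors {c, e}; Box (p or not q) there: c:T, e:T. ✓
e: successors {d, g}; Box (p or not q) there: d:T, g:F. ✗
f: successors {a, f}; Box (p or not q) there: a:T, f:F. ✗
g: successors {a, d, g}; Box (p or not q) there: a:T, d:T, g:F. ✗
— 2 worlds.
For Diamond Diamond not p:
a: successors {b, d, e}; Diamond not p there: b:T, d:F, e:T. ✓
b: successors {a, b, d, f}; Diamond not p there: a:T, b:T, d:F, f:T. ✓
c: successors {c, e}; Diamond not p there: c:F, e:T. ✓
d: successors {c, e}; Diamond not p there: c:F, e:T. ✓
e: successors {d, g}; Diamond not p there: d:F, g:T. ✓
f: successors {a, f}; Diamond not p there: a:T, f:T. ✓
g: successors {a, d, g}; Diamond not p there: a:T, d:F, g:T. ✓
— 7 worlds.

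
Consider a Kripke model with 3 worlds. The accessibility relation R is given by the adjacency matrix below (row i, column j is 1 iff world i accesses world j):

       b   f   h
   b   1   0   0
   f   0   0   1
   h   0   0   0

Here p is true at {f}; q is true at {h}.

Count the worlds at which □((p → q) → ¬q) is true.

2

b: successors {b}; (p → q) → ¬q there: b:T. ✓
f: successors {h}; (p → q) → ¬q there: h:F. ✗
h: no successors, so □((p → q) → ¬q) holds vacuously. ✓
Satisfying worlds: {b, h}.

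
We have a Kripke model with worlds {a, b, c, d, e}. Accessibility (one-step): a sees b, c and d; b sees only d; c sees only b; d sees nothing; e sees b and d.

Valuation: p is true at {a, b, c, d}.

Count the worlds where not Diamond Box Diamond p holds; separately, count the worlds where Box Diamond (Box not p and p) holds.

2 and 2

For not Diamond Box Diamond p:
a: Diamond Box Diamond p is T. ✗
b: Diamond Box Diamond p is T. ✗
c: Diamond Box Diamond p is F. ✓
d: Diamond Box Diamond p is F. ✓
e: Diamond Box Diamond p is T. ✗
— 2 worlds.
For Box Diamond (Box not p and p):
a: successors {b, c, d}; Diamond (Box not p and p) there: b:T, c:F, d:F. ✗
b: successors {d}; Diamond (Box not p and p) there: d:F. ✗
c: successors {b}; Diamond (Box not p and p) there: b:T. ✓
d: no successors, so Box Diamond (Box not p and p) holds vacuously. ✓
e: successors {b, d}; Diamond (Box not p and p) there: b:T, d:F. ✗
— 2 worlds.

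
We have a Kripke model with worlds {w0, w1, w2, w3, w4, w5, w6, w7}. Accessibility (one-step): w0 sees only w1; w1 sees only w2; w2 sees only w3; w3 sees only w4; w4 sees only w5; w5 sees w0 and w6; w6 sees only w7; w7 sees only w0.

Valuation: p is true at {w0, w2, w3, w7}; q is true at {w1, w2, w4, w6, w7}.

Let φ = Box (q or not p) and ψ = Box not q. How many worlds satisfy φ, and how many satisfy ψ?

5 and 3

For Box (q or not p):
w0: successors {w1}; q or not p there: w1:T. ✓
w1: successors {w2}; q or not p there: w2:T. ✓
w2: successors {w3}; q or not p there: w3:F. ✗
w3: successors {w4}; q or not p there: w4:T. ✓
w4: successors {w5}; q or not p there: w5:T. ✓
w5: successors {w0, w6}; q or not p there: w0:F, w6:T. ✗
w6: successors {w7}; q or not p there: w7:T. ✓
w7: successors {w0}; q or not p there: w0:F. ✗
— 5 worlds.
For Box not q:
w0: successors {w1}; not q there: w1:F. ✗
w1: successors {w2}; not q there: w2:F. ✗
w2: successors {w3}; not q there: w3:T. ✓
w3: successors {w4}; not q there: w4:F. ✗
w4: successors {w5}; not q there: w5:T. ✓
w5: successors {w0, w6}; not q there: w0:T, w6:F. ✗
w6: successors {w7}; not q there: w7:F. ✗
w7: successors {w0}; not q there: w0:T. ✓
— 3 worlds.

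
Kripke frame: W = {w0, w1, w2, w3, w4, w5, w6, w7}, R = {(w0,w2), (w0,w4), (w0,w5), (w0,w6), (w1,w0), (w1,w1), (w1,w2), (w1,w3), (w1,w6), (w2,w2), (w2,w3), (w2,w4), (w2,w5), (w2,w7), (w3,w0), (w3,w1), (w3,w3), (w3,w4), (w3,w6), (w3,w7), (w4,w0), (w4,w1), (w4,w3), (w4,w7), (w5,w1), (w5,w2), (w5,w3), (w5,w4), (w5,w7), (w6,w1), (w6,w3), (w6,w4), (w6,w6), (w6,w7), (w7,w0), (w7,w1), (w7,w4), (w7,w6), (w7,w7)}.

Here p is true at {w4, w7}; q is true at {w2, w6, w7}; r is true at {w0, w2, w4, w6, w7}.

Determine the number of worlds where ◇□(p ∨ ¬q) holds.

w0: successors {w2, w4, w5, w6}; □(p ∨ ¬q) there: w2:F, w4:T, w5:F, w6:F. ✓
w1: successors {w0, w1, w2, w3, w6}; □(p ∨ ¬q) there: w0:F, w1:F, w2:F, w3:F, w6:F. ✗
w2: successors {w2, w3, w4, w5, w7}; □(p ∨ ¬q) there: w2:F, w3:F, w4:T, w5:F, w7:F. ✓
w3: successors {w0, w1, w3, w4, w6, w7}; □(p ∨ ¬q) there: w0:F, w1:F, w3:F, w4:T, w6:F, w7:F. ✓
w4: successors {w0, w1, w3, w7}; □(p ∨ ¬q) there: w0:F, w1:F, w3:F, w7:F. ✗
w5: successors {w1, w2, w3, w4, w7}; □(p ∨ ¬q) there: w1:F, w2:F, w3:F, w4:T, w7:F. ✓
w6: successors {w1, w3, w4, w6, w7}; □(p ∨ ¬q) there: w1:F, w3:F, w4:T, w6:F, w7:F. ✓
w7: successors {w0, w1, w4, w6, w7}; □(p ∨ ¬q) there: w0:F, w1:F, w4:T, w6:F, w7:F. ✓
Satisfying worlds: {w0, w2, w3, w5, w6, w7}.

6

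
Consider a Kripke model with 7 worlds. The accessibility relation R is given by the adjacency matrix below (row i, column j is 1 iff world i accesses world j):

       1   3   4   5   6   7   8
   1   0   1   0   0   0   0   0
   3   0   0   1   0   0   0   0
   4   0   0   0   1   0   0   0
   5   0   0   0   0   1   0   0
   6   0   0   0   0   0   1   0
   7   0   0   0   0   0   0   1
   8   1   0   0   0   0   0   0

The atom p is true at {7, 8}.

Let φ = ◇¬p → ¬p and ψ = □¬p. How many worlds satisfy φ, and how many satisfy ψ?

6 and 5

For ◇¬p → ¬p:
1: ◇¬p is T, ¬p is T. ✓
3: ◇¬p is T, ¬p is T. ✓
4: ◇¬p is T, ¬p is T. ✓
5: ◇¬p is T, ¬p is T. ✓
6: ◇¬p is F, ¬p is T. ✓
7: ◇¬p is F, ¬p is F. ✓
8: ◇¬p is T, ¬p is F. ✗
— 6 worlds.
For □¬p:
1: successors {3}; ¬p there: 3:T. ✓
3: successors {4}; ¬p there: 4:T. ✓
4: successors {5}; ¬p there: 5:T. ✓
5: successors {6}; ¬p there: 6:T. ✓
6: successors {7}; ¬p there: 7:F. ✗
7: successors {8}; ¬p there: 8:F. ✗
8: successors {1}; ¬p there: 1:T. ✓
— 5 worlds.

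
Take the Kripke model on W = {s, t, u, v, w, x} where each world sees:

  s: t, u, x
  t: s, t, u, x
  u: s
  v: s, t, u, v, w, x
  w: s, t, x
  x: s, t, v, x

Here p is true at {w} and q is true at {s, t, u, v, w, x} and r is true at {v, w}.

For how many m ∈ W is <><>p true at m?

s: successors {t, u, x}; <>p there: t:F, u:F, x:F. ✗
t: successors {s, t, u, x}; <>p there: s:F, t:F, u:F, x:F. ✗
u: successors {s}; <>p there: s:F. ✗
v: successors {s, t, u, v, w, x}; <>p there: s:F, t:F, u:F, v:T, w:F, x:F. ✓
w: successors {s, t, x}; <>p there: s:F, t:F, x:F. ✗
x: successors {s, t, v, x}; <>p there: s:F, t:F, v:T, x:F. ✓
Satisfying worlds: {v, x}.

2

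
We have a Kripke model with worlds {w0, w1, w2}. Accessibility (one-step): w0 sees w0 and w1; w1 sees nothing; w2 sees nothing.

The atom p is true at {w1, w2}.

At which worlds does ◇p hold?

w0: successors {w0, w1}; p there: w0:F, w1:T. ✓
w1: no successors, so ◇p fails. ✗
w2: no successors, so ◇p fails. ✗

{w0}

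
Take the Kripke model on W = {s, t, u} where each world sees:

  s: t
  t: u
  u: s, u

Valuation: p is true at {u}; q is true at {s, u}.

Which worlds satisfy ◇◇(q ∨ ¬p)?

{s, t, u}

s: successors {t}; ◇(q ∨ ¬p) there: t:T. ✓
t: successors {u}; ◇(q ∨ ¬p) there: u:T. ✓
u: successors {s, u}; ◇(q ∨ ¬p) there: s:T, u:T. ✓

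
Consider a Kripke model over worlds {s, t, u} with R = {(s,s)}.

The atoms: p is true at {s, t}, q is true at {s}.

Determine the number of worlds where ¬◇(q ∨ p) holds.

s: ◇(q ∨ p) is T. ✗
t: ◇(q ∨ p) is F. ✓
u: ◇(q ∨ p) is F. ✓
Satisfying worlds: {t, u}.

2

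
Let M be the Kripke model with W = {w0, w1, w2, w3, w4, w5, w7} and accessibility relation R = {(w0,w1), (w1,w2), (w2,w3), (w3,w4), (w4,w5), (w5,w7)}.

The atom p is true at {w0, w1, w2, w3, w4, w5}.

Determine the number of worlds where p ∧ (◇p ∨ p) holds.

6

w0: p is T, ◇p ∨ p is T. ✓
w1: p is T, ◇p ∨ p is T. ✓
w2: p is T, ◇p ∨ p is T. ✓
w3: p is T, ◇p ∨ p is T. ✓
w4: p is T, ◇p ∨ p is T. ✓
w5: p is T, ◇p ∨ p is T. ✓
w7: p is F, ◇p ∨ p is F. ✗
Satisfying worlds: {w0, w1, w2, w3, w4, w5}.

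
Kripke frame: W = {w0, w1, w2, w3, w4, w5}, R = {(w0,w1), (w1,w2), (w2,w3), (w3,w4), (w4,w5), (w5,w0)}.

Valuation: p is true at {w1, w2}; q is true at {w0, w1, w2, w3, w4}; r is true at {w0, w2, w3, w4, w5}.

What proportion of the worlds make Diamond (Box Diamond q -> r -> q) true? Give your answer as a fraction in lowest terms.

5/6

w0: successors {w1}; Box Diamond q -> r -> q there: w1:T. ✓
w1: successors {w2}; Box Diamond q -> r -> q there: w2:T. ✓
w2: successors {w3}; Box Diamond q -> r -> q there: w3:T. ✓
w3: successors {w4}; Box Diamond q -> r -> q there: w4:T. ✓
w4: successors {w5}; Box Diamond q -> r -> q there: w5:F. ✗
w5: successors {w0}; Box Diamond q -> r -> q there: w0:T. ✓
That's 5 of 6 worlds, so 5/6.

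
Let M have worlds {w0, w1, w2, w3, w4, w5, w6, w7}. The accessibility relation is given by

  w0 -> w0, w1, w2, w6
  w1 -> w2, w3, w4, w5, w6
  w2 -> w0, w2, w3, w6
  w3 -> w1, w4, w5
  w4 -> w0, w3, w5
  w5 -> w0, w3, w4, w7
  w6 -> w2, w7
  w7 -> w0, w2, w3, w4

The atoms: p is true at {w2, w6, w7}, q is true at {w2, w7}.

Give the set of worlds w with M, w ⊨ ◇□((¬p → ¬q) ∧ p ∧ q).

w0: successors {w0, w1, w2, w6}; □((¬p → ¬q) ∧ p ∧ q) there: w0:F, w1:F, w2:F, w6:T. ✓
w1: successors {w2, w3, w4, w5, w6}; □((¬p → ¬q) ∧ p ∧ q) there: w2:F, w3:F, w4:F, w5:F, w6:T. ✓
w2: successors {w0, w2, w3, w6}; □((¬p → ¬q) ∧ p ∧ q) there: w0:F, w2:F, w3:F, w6:T. ✓
w3: successors {w1, w4, w5}; □((¬p → ¬q) ∧ p ∧ q) there: w1:F, w4:F, w5:F. ✗
w4: successors {w0, w3, w5}; □((¬p → ¬q) ∧ p ∧ q) there: w0:F, w3:F, w5:F. ✗
w5: successors {w0, w3, w4, w7}; □((¬p → ¬q) ∧ p ∧ q) there: w0:F, w3:F, w4:F, w7:F. ✗
w6: successors {w2, w7}; □((¬p → ¬q) ∧ p ∧ q) there: w2:F, w7:F. ✗
w7: successors {w0, w2, w3, w4}; □((¬p → ¬q) ∧ p ∧ q) there: w0:F, w2:F, w3:F, w4:F. ✗

{w0, w1, w2}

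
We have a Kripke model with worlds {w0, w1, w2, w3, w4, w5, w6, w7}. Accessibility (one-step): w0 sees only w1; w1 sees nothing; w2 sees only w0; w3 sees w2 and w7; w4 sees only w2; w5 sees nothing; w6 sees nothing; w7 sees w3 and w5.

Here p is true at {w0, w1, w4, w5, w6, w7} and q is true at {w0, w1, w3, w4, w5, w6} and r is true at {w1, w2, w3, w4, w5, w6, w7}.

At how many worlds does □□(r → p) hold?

w0: successors {w1}; □(r → p) there: w1:T. ✓
w1: no successors, so □□(r → p) holds vacuously. ✓
w2: successors {w0}; □(r → p) there: w0:T. ✓
w3: successors {w2, w7}; □(r → p) there: w2:T, w7:F. ✗
w4: successors {w2}; □(r → p) there: w2:T. ✓
w5: no successors, so □□(r → p) holds vacuously. ✓
w6: no successors, so □□(r → p) holds vacuously. ✓
w7: successors {w3, w5}; □(r → p) there: w3:F, w5:T. ✗
Satisfying worlds: {w0, w1, w2, w4, w5, w6}.

6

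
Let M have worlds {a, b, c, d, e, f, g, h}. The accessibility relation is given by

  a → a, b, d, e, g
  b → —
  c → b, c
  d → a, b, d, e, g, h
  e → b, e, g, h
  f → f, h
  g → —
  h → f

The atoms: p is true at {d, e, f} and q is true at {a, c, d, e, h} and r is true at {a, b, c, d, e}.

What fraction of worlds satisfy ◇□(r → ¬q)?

3/4

a: successors {a, b, d, e, g}; □(r → ¬q) there: a:F, b:T, d:F, e:F, g:T. ✓
b: no successors, so ◇□(r → ¬q) fails. ✗
c: successors {b, c}; □(r → ¬q) there: b:T, c:F. ✓
d: successors {a, b, d, e, g, h}; □(r → ¬q) there: a:F, b:T, d:F, e:F, g:T, h:T. ✓
e: successors {b, e, g, h}; □(r → ¬q) there: b:T, e:F, g:T, h:T. ✓
f: successors {f, h}; □(r → ¬q) there: f:T, h:T. ✓
g: no successors, so ◇□(r → ¬q) fails. ✗
h: successors {f}; □(r → ¬q) there: f:T. ✓
That's 6 of 8 worlds, so 6/8 = 3/4.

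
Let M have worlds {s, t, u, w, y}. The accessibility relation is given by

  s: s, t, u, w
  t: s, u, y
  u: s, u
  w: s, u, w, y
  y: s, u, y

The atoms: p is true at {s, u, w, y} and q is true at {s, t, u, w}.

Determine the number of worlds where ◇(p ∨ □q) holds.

s: successors {s, t, u, w}; p ∨ □q there: s:T, t:F, u:T, w:T. ✓
t: successors {s, u, y}; p ∨ □q there: s:T, u:T, y:T. ✓
u: successors {s, u}; p ∨ □q there: s:T, u:T. ✓
w: successors {s, u, w, y}; p ∨ □q there: s:T, u:T, w:T, y:T. ✓
y: successors {s, u, y}; p ∨ □q there: s:T, u:T, y:T. ✓
Satisfying worlds: {s, t, u, w, y}.

5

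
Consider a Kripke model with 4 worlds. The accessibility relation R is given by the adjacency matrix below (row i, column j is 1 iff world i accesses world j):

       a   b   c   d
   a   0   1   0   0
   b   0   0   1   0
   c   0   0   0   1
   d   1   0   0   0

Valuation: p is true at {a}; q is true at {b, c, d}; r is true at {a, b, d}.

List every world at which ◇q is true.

a: successors {b}; q there: b:T. ✓
b: successors {c}; q there: c:T. ✓
c: successors {d}; q there: d:T. ✓
d: successors {a}; q there: a:F. ✗

{a, b, c}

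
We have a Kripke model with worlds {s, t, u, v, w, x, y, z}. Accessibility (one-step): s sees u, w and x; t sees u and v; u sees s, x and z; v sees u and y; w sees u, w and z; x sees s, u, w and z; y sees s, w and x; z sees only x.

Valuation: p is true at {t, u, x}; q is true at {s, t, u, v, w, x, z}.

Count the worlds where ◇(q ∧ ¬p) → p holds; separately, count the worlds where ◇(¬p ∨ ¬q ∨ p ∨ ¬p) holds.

5 and 8

For ◇(q ∧ ¬p) → p:
s: ◇(q ∧ ¬p) is T, p is F. ✗
t: ◇(q ∧ ¬p) is T, p is T. ✓
u: ◇(q ∧ ¬p) is T, p is T. ✓
v: ◇(q ∧ ¬p) is F, p is F. ✓
w: ◇(q ∧ ¬p) is T, p is F. ✗
x: ◇(q ∧ ¬p) is T, p is T. ✓
y: ◇(q ∧ ¬p) is T, p is F. ✗
z: ◇(q ∧ ¬p) is F, p is F. ✓
— 5 worlds.
For ◇(¬p ∨ ¬q ∨ p ∨ ¬p):
s: successors {u, w, x}; ¬p ∨ ¬q ∨ p ∨ ¬p there: u:T, w:T, x:T. ✓
t: successors {u, v}; ¬p ∨ ¬q ∨ p ∨ ¬p there: u:T, v:T. ✓
u: successors {s, x, z}; ¬p ∨ ¬q ∨ p ∨ ¬p there: s:T, x:T, z:T. ✓
v: successors {u, y}; ¬p ∨ ¬q ∨ p ∨ ¬p there: u:T, y:T. ✓
w: successors {u, w, z}; ¬p ∨ ¬q ∨ p ∨ ¬p there: u:T, w:T, z:T. ✓
x: successors {s, u, w, z}; ¬p ∨ ¬q ∨ p ∨ ¬p there: s:T, u:T, w:T, z:T. ✓
y: successors {s, w, x}; ¬p ∨ ¬q ∨ p ∨ ¬p there: s:T, w:T, x:T. ✓
z: successors {x}; ¬p ∨ ¬q ∨ p ∨ ¬p there: x:T. ✓
— 8 worlds.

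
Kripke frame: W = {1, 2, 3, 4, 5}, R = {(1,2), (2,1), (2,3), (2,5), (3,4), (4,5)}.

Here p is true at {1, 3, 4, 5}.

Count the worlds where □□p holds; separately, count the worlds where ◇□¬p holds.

For □□p:
1: successors {2}; □p there: 2:T. ✓
2: successors {1, 3, 5}; □p there: 1:F, 3:T, 5:T. ✗
3: successors {4}; □p there: 4:T. ✓
4: successors {5}; □p there: 5:T. ✓
5: no successors, so □□p holds vacuously. ✓
— 4 worlds.
For ◇□¬p:
1: successors {2}; □¬p there: 2:F. ✗
2: successors {1, 3, 5}; □¬p there: 1:T, 3:F, 5:T. ✓
3: successors {4}; □¬p there: 4:F. ✗
4: successors {5}; □¬p there: 5:T. ✓
5: no successors, so ◇□¬p fails. ✗
— 2 worlds.

4 and 2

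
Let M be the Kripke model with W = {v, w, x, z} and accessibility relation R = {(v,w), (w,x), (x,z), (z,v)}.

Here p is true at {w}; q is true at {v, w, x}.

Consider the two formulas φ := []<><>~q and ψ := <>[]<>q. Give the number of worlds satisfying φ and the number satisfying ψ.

For []<><>~q:
v: successors {w}; <><>~q there: w:T. ✓
w: successors {x}; <><>~q there: x:F. ✗
x: successors {z}; <><>~q there: z:F. ✗
z: successors {v}; <><>~q there: v:F. ✗
— 1 world.
For <>[]<>q:
v: successors {w}; []<>q there: w:F. ✗
w: successors {x}; []<>q there: x:T. ✓
x: successors {z}; []<>q there: z:T. ✓
z: successors {v}; []<>q there: v:T. ✓
— 3 worlds.

1 and 3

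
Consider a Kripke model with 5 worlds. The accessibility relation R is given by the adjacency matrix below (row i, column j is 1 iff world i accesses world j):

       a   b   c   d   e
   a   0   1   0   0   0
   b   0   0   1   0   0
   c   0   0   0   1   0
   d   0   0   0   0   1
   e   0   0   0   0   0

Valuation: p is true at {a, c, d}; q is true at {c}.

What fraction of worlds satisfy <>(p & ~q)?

a: successors {b}; p & ~q there: b:F. ✗
b: successors {c}; p & ~q there: c:F. ✗
c: successors {d}; p & ~q there: d:T. ✓
d: successors {e}; p & ~q there: e:F. ✗
e: no successors, so <>(p & ~q) fails. ✗
That's 1 of 5 worlds, so 1/5.

1/5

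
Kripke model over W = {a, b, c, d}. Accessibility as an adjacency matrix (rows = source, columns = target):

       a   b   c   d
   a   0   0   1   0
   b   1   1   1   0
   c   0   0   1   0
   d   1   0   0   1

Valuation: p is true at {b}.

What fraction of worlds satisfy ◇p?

a: successors {c}; p there: c:F. ✗
b: successors {a, b, c}; p there: a:F, b:T, c:F. ✓
c: successors {c}; p there: c:F. ✗
d: successors {a, d}; p there: a:F, d:F. ✗
That's 1 of 4 worlds, so 1/4.

1/4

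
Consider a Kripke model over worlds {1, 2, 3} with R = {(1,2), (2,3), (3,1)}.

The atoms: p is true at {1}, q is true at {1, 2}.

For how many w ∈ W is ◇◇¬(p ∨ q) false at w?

2

1: successors {2}; ◇¬(p ∨ q) there: 2:T. ✓
2: successors {3}; ◇¬(p ∨ q) there: 3:F. ✗
3: successors {1}; ◇¬(p ∨ q) there: 1:F. ✗
Satisfying worlds: {1}.
So ◇◇¬(p ∨ q) fails at the other 2 worlds.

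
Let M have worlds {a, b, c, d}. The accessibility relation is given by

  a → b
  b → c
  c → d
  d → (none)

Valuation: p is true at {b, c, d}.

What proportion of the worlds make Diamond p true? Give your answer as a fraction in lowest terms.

a: successors {b}; p there: b:T. ✓
b: successors {c}; p there: c:T. ✓
c: successors {d}; p there: d:T. ✓
d: no successors, so Diamond p fails. ✗
That's 3 of 4 worlds, so 3/4.

3/4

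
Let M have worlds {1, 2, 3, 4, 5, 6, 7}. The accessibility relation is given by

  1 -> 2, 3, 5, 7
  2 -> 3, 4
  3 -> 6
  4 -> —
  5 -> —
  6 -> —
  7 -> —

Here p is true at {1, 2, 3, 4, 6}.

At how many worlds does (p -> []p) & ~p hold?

2

1: p -> []p is F, ~p is F. ✗
2: p -> []p is T, ~p is F. ✗
3: p -> []p is T, ~p is F. ✗
4: p -> []p is T, ~p is F. ✗
5: p -> []p is T, ~p is T. ✓
6: p -> []p is T, ~p is F. ✗
7: p -> []p is T, ~p is T. ✓
Satisfying worlds: {5, 7}.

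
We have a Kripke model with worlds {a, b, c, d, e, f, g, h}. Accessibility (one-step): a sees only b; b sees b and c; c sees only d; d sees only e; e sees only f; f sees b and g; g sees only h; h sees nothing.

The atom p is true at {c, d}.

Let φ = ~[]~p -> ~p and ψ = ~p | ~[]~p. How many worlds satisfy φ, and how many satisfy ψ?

For ~[]~p -> ~p:
a: ~[]~p is F, ~p is T. ✓
b: ~[]~p is T, ~p is T. ✓
c: ~[]~p is T, ~p is F. ✗
d: ~[]~p is F, ~p is F. ✓
e: ~[]~p is F, ~p is T. ✓
f: ~[]~p is F, ~p is T. ✓
g: ~[]~p is F, ~p is T. ✓
h: ~[]~p is F, ~p is T. ✓
— 7 worlds.
For ~p | ~[]~p:
a: ~p is T, ~[]~p is F. ✓
b: ~p is T, ~[]~p is T. ✓
c: ~p is F, ~[]~p is T. ✓
d: ~p is F, ~[]~p is F. ✗
e: ~p is T, ~[]~p is F. ✓
f: ~p is T, ~[]~p is F. ✓
g: ~p is T, ~[]~p is F. ✓
h: ~p is T, ~[]~p is F. ✓
— 7 worlds.

7 and 7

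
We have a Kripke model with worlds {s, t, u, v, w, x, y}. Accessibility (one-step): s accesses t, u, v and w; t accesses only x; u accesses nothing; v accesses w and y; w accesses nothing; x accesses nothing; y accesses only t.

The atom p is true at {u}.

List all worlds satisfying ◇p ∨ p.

{s, u}

s: ◇p is T, p is F. ✓
t: ◇p is F, p is F. ✗
u: ◇p is F, p is T. ✓
v: ◇p is F, p is F. ✗
w: ◇p is F, p is F. ✗
x: ◇p is F, p is F. ✗
y: ◇p is F, p is F. ✗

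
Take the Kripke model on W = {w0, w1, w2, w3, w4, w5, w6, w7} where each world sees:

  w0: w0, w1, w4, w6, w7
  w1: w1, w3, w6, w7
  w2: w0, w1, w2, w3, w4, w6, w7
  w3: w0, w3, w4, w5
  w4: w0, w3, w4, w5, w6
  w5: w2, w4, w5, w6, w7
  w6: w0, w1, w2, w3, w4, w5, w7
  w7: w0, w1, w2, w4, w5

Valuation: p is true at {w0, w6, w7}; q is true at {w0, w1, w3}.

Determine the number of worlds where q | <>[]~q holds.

7

w0: q is T, <>[]~q is F. ✓
w1: q is T, <>[]~q is F. ✓
w2: q is F, <>[]~q is F. ✗
w3: q is T, <>[]~q is T. ✓
w4: q is F, <>[]~q is T. ✓
w5: q is F, <>[]~q is T. ✓
w6: q is F, <>[]~q is T. ✓
w7: q is F, <>[]~q is T. ✓
Satisfying worlds: {w0, w1, w3, w4, w5, w6, w7}.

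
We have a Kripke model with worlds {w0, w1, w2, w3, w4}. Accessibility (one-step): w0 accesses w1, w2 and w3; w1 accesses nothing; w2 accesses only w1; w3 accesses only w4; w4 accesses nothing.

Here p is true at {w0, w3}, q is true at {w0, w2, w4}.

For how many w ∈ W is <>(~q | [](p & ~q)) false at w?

2

w0: successors {w1, w2, w3}; ~q | [](p & ~q) there: w1:T, w2:F, w3:T. ✓
w1: no successors, so <>(~q | [](p & ~q)) fails. ✗
w2: successors {w1}; ~q | [](p & ~q) there: w1:T. ✓
w3: successors {w4}; ~q | [](p & ~q) there: w4:T. ✓
w4: no successors, so <>(~q | [](p & ~q)) fails. ✗
Satisfying worlds: {w0, w2, w3}.
So <>(~q | [](p & ~q)) fails at the other 2 worlds.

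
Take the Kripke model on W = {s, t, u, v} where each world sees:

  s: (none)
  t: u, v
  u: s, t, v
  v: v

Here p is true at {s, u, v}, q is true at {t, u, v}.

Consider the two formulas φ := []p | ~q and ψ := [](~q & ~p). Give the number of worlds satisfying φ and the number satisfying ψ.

3 and 1

For []p | ~q:
s: []p is T, ~q is T. ✓
t: []p is T, ~q is F. ✓
u: []p is F, ~q is F. ✗
v: []p is T, ~q is F. ✓
— 3 worlds.
For [](~q & ~p):
s: no successors, so [](~q & ~p) holds vacuously. ✓
t: successors {u, v}; ~q & ~p there: u:F, v:F. ✗
u: successors {s, t, v}; ~q & ~p there: s:F, t:F, v:F. ✗
v: successors {v}; ~q & ~p there: v:F. ✗
— 1 world.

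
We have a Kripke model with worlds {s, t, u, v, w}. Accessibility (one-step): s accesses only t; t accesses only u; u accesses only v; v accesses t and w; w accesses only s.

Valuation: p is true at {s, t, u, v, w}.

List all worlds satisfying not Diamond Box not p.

s: Diamond Box not p is F. ✓
t: Diamond Box not p is F. ✓
u: Diamond Box not p is F. ✓
v: Diamond Box not p is F. ✓
w: Diamond Box not p is F. ✓

{s, t, u, v, w}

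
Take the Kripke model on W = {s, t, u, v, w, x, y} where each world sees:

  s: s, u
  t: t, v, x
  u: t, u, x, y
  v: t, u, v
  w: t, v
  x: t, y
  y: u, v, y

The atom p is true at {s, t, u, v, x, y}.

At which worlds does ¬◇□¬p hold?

{s, t, u, v, w, x, y}

s: ◇□¬p is F. ✓
t: ◇□¬p is F. ✓
u: ◇□¬p is F. ✓
v: ◇□¬p is F. ✓
w: ◇□¬p is F. ✓
x: ◇□¬p is F. ✓
y: ◇□¬p is F. ✓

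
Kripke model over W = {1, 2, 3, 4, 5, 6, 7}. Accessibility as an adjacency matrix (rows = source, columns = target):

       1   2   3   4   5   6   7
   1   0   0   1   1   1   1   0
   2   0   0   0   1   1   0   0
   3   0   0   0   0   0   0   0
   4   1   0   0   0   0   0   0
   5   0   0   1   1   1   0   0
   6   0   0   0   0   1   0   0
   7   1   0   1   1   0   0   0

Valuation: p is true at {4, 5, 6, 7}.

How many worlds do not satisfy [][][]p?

1: successors {3, 4, 5, 6}; [][]p there: 3:T, 4:F, 5:F, 6:F. ✗
2: successors {4, 5}; [][]p there: 4:F, 5:F. ✗
3: no successors, so [][][]p holds vacuously. ✓
4: successors {1}; [][]p there: 1:F. ✗
5: successors {3, 4, 5}; [][]p there: 3:T, 4:F, 5:F. ✗
6: successors {5}; [][]p there: 5:F. ✗
7: successors {1, 3, 4}; [][]p there: 1:F, 3:T, 4:F. ✗
Satisfying worlds: {3}.
So [][][]p fails at the other 6 worlds.

6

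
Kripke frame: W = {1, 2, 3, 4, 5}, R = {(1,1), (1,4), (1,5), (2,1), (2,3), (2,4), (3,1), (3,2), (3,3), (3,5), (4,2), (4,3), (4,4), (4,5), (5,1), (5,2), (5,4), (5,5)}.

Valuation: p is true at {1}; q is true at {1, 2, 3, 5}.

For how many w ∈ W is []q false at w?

4

1: successors {1, 4, 5}; q there: 1:T, 4:F, 5:T. ✗
2: successors {1, 3, 4}; q there: 1:T, 3:T, 4:F. ✗
3: successors {1, 2, 3, 5}; q there: 1:T, 2:T, 3:T, 5:T. ✓
4: successors {2, 3, 4, 5}; q there: 2:T, 3:T, 4:F, 5:T. ✗
5: successors {1, 2, 4, 5}; q there: 1:T, 2:T, 4:F, 5:T. ✗
Satisfying worlds: {3}.
So []q fails at the other 4 worlds.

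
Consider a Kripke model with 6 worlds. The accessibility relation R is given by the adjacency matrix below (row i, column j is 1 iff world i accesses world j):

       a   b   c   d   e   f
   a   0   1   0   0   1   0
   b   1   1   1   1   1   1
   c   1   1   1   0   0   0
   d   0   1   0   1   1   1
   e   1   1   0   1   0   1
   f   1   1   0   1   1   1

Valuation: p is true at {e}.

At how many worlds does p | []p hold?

1

a: p is F, []p is F. ✗
b: p is F, []p is F. ✗
c: p is F, []p is F. ✗
d: p is F, []p is F. ✗
e: p is T, []p is F. ✓
f: p is F, []p is F. ✗
Satisfying worlds: {e}.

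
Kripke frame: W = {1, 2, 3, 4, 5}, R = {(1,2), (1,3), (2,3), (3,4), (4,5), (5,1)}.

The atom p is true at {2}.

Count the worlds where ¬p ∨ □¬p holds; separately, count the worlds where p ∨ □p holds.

5 and 1

For ¬p ∨ □¬p:
1: ¬p is T, □¬p is F. ✓
2: ¬p is F, □¬p is T. ✓
3: ¬p is T, □¬p is T. ✓
4: ¬p is T, □¬p is T. ✓
5: ¬p is T, □¬p is T. ✓
— 5 worlds.
For p ∨ □p:
1: p is F, □p is F. ✗
2: p is T, □p is F. ✓
3: p is F, □p is F. ✗
4: p is F, □p is F. ✗
5: p is F, □p is F. ✗
— 1 world.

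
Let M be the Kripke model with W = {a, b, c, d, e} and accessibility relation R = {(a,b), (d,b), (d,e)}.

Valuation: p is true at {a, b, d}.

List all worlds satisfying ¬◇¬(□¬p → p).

a: ◇¬(□¬p → p) is F. ✓
b: ◇¬(□¬p → p) is F. ✓
c: ◇¬(□¬p → p) is F. ✓
d: ◇¬(□¬p → p) is T. ✗
e: ◇¬(□¬p → p) is F. ✓

{a, b, c, e}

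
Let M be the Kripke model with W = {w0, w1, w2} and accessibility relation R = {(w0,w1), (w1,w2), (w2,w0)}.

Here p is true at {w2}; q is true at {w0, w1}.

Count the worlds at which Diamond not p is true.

2

w0: successors {w1}; not p there: w1:T. ✓
w1: successors {w2}; not p there: w2:F. ✗
w2: successors {w0}; not p there: w0:T. ✓
Satisfying worlds: {w0, w2}.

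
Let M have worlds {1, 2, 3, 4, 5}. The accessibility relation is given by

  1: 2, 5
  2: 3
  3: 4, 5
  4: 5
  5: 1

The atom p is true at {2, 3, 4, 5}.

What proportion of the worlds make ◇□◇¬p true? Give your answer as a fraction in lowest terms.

1: successors {2, 5}; □◇¬p there: 2:F, 5:F. ✗
2: successors {3}; □◇¬p there: 3:F. ✗
3: successors {4, 5}; □◇¬p there: 4:T, 5:F. ✓
4: successors {5}; □◇¬p there: 5:F. ✗
5: successors {1}; □◇¬p there: 1:F. ✗
That's 1 of 5 worlds, so 1/5.

1/5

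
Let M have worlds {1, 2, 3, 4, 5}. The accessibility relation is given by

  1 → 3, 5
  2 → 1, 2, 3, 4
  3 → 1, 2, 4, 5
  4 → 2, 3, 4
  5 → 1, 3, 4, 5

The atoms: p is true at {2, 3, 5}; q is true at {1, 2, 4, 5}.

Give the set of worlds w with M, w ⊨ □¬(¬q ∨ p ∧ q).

1: successors {3, 5}; ¬(¬q ∨ p ∧ q) there: 3:F, 5:F. ✗
2: successors {1, 2, 3, 4}; ¬(¬q ∨ p ∧ q) there: 1:T, 2:F, 3:F, 4:T. ✗
3: successors {1, 2, 4, 5}; ¬(¬q ∨ p ∧ q) there: 1:T, 2:F, 4:T, 5:F. ✗
4: successors {2, 3, 4}; ¬(¬q ∨ p ∧ q) there: 2:F, 3:F, 4:T. ✗
5: successors {1, 3, 4, 5}; ¬(¬q ∨ p ∧ q) there: 1:T, 3:F, 4:T, 5:F. ✗

∅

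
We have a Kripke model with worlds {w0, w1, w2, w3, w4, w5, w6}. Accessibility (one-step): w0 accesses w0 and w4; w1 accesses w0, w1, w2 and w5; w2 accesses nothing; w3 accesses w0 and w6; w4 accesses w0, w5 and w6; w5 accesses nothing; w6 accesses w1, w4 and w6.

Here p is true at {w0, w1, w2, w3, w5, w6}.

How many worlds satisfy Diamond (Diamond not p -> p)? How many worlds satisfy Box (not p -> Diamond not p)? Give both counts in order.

5 and 5

For Diamond (Diamond not p -> p):
w0: successors {w0, w4}; Diamond not p -> p there: w0:T, w4:T. ✓
w1: successors {w0, w1, w2, w5}; Diamond not p -> p there: w0:T, w1:T, w2:T, w5:T. ✓
w2: no successors, so Diamond (Diamond not p -> p) fails. ✗
w3: successors {w0, w6}; Diamond not p -> p there: w0:T, w6:T. ✓
w4: successors {w0, w5, w6}; Diamond not p -> p there: w0:T, w5:T, w6:T. ✓
w5: no successors, so Diamond (Diamond not p -> p) fails. ✗
w6: successors {w1, w4, w6}; Diamond not p -> p there: w1:T, w4:T, w6:T. ✓
— 5 worlds.
For Box (not p -> Diamond not p):
w0: successors {w0, w4}; not p -> Diamond not p there: w0:T, w4:F. ✗
w1: successors {w0, w1, w2, w5}; not p -> Diamond not p there: w0:T, w1:T, w2:T, w5:T. ✓
w2: no successors, so Box (not p -> Diamond not p) holds vacuously. ✓
w3: successors {w0, w6}; not p -> Diamond not p there: w0:T, w6:T. ✓
w4: successors {w0, w5, w6}; not p -> Diamond not p there: w0:T, w5:T, w6:T. ✓
w5: no successors, so Box (not p -> Diamond not p) holds vacuously. ✓
w6: successors {w1, w4, w6}; not p -> Diamond not p there: w1:T, w4:F, w6:T. ✗
— 5 worlds.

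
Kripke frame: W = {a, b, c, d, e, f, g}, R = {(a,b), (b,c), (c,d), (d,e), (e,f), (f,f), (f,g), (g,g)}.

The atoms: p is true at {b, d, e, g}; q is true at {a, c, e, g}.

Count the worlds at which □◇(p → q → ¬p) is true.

a: successors {b}; ◇(p → q → ¬p) there: b:T. ✓
b: successors {c}; ◇(p → q → ¬p) there: c:T. ✓
c: successors {d}; ◇(p → q → ¬p) there: d:F. ✗
d: successors {e}; ◇(p → q → ¬p) there: e:T. ✓
e: successors {f}; ◇(p → q → ¬p) there: f:T. ✓
f: successors {f, g}; ◇(p → q → ¬p) there: f:T, g:F. ✗
g: successors {g}; ◇(p → q → ¬p) there: g:F. ✗
Satisfying worlds: {a, b, d, e}.

4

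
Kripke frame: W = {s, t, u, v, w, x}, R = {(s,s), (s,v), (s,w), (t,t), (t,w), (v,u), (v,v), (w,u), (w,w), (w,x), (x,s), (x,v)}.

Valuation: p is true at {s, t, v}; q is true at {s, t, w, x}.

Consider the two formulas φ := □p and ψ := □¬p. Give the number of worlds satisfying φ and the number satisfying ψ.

2 and 2

For □p:
s: successors {s, v, w}; p there: s:T, v:T, w:F. ✗
t: successors {t, w}; p there: t:T, w:F. ✗
u: no successors, so □p holds vacuously. ✓
v: successors {u, v}; p there: u:F, v:T. ✗
w: successors {u, w, x}; p there: u:F, w:F, x:F. ✗
x: successors {s, v}; p there: s:T, v:T. ✓
— 2 worlds.
For □¬p:
s: successors {s, v, w}; ¬p there: s:F, v:F, w:T. ✗
t: successors {t, w}; ¬p there: t:F, w:T. ✗
u: no successors, so □¬p holds vacuously. ✓
v: successors {u, v}; ¬p there: u:T, v:F. ✗
w: successors {u, w, x}; ¬p there: u:T, w:T, x:T. ✓
x: successors {s, v}; ¬p there: s:F, v:F. ✗
— 2 worlds.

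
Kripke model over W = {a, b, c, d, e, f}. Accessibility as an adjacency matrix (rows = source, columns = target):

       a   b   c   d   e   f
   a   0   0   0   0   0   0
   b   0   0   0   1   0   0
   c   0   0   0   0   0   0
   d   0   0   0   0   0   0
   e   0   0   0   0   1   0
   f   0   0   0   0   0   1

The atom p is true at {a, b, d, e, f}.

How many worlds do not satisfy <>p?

3

a: no successors, so <>p fails. ✗
b: successors {d}; p there: d:T. ✓
c: no successors, so <>p fails. ✗
d: no successors, so <>p fails. ✗
e: successors {e}; p there: e:T. ✓
f: successors {f}; p there: f:T. ✓
Satisfying worlds: {b, e, f}.
So <>p fails at the other 3 worlds.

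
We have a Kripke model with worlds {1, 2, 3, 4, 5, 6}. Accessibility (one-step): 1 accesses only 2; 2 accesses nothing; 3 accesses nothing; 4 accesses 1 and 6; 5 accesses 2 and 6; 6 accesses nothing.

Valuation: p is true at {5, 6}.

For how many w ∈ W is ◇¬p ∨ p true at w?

4

1: ◇¬p is T, p is F. ✓
2: ◇¬p is F, p is F. ✗
3: ◇¬p is F, p is F. ✗
4: ◇¬p is T, p is F. ✓
5: ◇¬p is T, p is T. ✓
6: ◇¬p is F, p is T. ✓
Satisfying worlds: {1, 4, 5, 6}.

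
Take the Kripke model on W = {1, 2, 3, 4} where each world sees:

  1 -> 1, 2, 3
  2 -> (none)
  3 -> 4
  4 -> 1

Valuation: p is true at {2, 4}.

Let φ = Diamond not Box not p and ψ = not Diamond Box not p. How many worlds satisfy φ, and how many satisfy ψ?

For Diamond not Box not p:
1: successors {1, 2, 3}; not Box not p there: 1:T, 2:F, 3:T. ✓
2: no successors, so Diamond not Box not p fails. ✗
3: successors {4}; not Box not p there: 4:F. ✗
4: successors {1}; not Box not p there: 1:T. ✓
— 2 worlds.
For not Diamond Box not p:
1: Diamond Box not p is T. ✗
2: Diamond Box not p is F. ✓
3: Diamond Box not p is T. ✗
4: Diamond Box not p is F. ✓
— 2 worlds.

2 and 2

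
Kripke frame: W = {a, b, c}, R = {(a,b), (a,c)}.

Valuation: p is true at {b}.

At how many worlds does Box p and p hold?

1

a: Box p is F, p is F. ✗
b: Box p is T, p is T. ✓
c: Box p is T, p is F. ✗
Satisfying worlds: {b}.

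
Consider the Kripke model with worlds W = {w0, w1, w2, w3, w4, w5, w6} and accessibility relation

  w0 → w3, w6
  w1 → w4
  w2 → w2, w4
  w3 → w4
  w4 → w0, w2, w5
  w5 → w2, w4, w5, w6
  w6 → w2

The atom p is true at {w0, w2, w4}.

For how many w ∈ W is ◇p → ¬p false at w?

w0: ◇p is F, ¬p is F. ✓
w1: ◇p is T, ¬p is T. ✓
w2: ◇p is T, ¬p is F. ✗
w3: ◇p is T, ¬p is T. ✓
w4: ◇p is T, ¬p is F. ✗
w5: ◇p is T, ¬p is T. ✓
w6: ◇p is T, ¬p is T. ✓
Satisfying worlds: {w0, w1, w3, w5, w6}.
So ◇p → ¬p fails at the other 2 worlds.

2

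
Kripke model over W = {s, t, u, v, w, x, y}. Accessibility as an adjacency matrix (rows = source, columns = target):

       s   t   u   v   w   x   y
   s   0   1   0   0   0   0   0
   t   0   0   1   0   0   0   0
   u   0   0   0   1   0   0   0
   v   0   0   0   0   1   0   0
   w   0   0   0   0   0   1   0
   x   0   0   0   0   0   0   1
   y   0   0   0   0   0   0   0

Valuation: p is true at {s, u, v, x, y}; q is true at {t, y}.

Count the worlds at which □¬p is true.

3

s: successors {t}; ¬p there: t:T. ✓
t: successors {u}; ¬p there: u:F. ✗
u: successors {v}; ¬p there: v:F. ✗
v: successors {w}; ¬p there: w:T. ✓
w: successors {x}; ¬p there: x:F. ✗
x: successors {y}; ¬p there: y:F. ✗
y: no successors, so □¬p holds vacuously. ✓
Satisfying worlds: {s, v, y}.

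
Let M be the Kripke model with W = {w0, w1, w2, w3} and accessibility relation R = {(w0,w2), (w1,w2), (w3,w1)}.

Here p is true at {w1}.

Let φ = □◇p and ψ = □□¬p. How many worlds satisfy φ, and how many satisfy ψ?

For □◇p:
w0: successors {w2}; ◇p there: w2:F. ✗
w1: successors {w2}; ◇p there: w2:F. ✗
w2: no successors, so □◇p holds vacuously. ✓
w3: successors {w1}; ◇p there: w1:F. ✗
— 1 world.
For □□¬p:
w0: successors {w2}; □¬p there: w2:T. ✓
w1: successors {w2}; □¬p there: w2:T. ✓
w2: no successors, so □□¬p holds vacuously. ✓
w3: successors {w1}; □¬p there: w1:T. ✓
— 4 worlds.

1 and 4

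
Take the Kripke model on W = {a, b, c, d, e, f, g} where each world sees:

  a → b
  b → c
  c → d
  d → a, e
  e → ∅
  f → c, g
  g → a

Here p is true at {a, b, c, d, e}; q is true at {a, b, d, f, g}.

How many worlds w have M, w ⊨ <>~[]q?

a: successors {b}; ~[]q there: b:T. ✓
b: successors {c}; ~[]q there: c:F. ✗
c: successors {d}; ~[]q there: d:T. ✓
d: successors {a, e}; ~[]q there: a:F, e:F. ✗
e: no successors, so <>~[]q fails. ✗
f: successors {c, g}; ~[]q there: c:F, g:F. ✗
g: successors {a}; ~[]q there: a:F. ✗
Satisfying worlds: {a, c}.

2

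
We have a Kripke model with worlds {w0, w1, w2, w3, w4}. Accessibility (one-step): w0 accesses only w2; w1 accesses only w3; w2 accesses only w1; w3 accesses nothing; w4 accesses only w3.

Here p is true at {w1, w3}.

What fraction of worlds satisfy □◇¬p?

w0: successors {w2}; ◇¬p there: w2:F. ✗
w1: successors {w3}; ◇¬p there: w3:F. ✗
w2: successors {w1}; ◇¬p there: w1:F. ✗
w3: no successors, so □◇¬p holds vacuously. ✓
w4: successors {w3}; ◇¬p there: w3:F. ✗
That's 1 of 5 worlds, so 1/5.

1/5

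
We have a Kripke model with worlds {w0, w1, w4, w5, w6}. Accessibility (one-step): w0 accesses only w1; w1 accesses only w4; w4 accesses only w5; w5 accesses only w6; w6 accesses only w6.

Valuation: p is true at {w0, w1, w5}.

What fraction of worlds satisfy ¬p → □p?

4/5

w0: ¬p is F, □p is T. ✓
w1: ¬p is F, □p is F. ✓
w4: ¬p is T, □p is T. ✓
w5: ¬p is F, □p is F. ✓
w6: ¬p is T, □p is F. ✗
That's 4 of 5 worlds, so 4/5.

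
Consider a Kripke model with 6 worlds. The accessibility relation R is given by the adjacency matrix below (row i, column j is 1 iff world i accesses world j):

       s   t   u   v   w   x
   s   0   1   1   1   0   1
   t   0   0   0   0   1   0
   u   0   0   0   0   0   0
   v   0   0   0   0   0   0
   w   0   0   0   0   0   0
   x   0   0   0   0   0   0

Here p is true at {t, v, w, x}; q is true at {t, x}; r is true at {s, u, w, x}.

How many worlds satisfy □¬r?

4

s: successors {t, u, v, x}; ¬r there: t:T, u:F, v:T, x:F. ✗
t: successors {w}; ¬r there: w:F. ✗
u: no successors, so □¬r holds vacuously. ✓
v: no successors, so □¬r holds vacuously. ✓
w: no successors, so □¬r holds vacuously. ✓
x: no successors, so □¬r holds vacuously. ✓
Satisfying worlds: {u, v, w, x}.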